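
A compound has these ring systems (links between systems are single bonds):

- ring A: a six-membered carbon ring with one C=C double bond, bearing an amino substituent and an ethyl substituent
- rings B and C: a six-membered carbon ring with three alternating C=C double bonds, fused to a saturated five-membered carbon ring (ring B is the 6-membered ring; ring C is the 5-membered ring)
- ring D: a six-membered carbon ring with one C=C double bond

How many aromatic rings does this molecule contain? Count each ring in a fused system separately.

1

Ring A has four sp³ carbons, so it is not fully conjugated — not aromatic (cyclohexene).
Ring B is fully conjugated (every ring atom contributes a p orbital); 3 ring double bonds give 6 π electrons. Since 6 = 4n+2 (n=1), ring B is aromatic (benzene ring).
Ring C has three sp³ carbons, so it is not fully conjugated — not aromatic (cyclopentane ring).
Ring D has four sp³ carbons, so it is not fully conjugated — not aromatic (cyclohexene).
Aromatic: B. Total: 1.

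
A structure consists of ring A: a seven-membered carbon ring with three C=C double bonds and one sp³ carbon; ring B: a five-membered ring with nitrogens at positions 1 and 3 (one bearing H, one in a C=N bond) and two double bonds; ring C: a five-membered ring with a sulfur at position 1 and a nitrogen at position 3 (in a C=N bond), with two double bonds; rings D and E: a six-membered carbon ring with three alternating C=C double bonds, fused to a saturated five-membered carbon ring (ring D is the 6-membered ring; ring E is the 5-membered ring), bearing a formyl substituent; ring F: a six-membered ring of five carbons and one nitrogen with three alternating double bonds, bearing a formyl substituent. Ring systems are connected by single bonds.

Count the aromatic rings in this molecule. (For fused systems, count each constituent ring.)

4

Ring A has one sp³ carbon, so it is not fully conjugated — not aromatic (cycloheptatriene).
Ring B has a continuous p-orbital overlap around the ring; 2 ring double bonds (4 π electrons) plus a heteroatom lone pair (2) give 6 π electrons. Since 6 = 4n+2 (n=1), ring B is aromatic (imidazole).
Ring C is fully conjugated (every ring atom contributes a p orbital); 2 ring double bonds (4 π electrons) plus a heteroatom lone pair (2) give 6 π electrons. 6 = 4(1)+2, so ring C is aromatic (thiazole).
Ring D has a continuous p-orbital overlap around the ring; 3 ring double bonds give 6 π electrons. That satisfies 4n+2 with n=1, so ring D is aromatic (benzene ring).
Ring E has three sp³ carbons, so it is not fully conjugated — not aromatic (cyclopentane ring).
Ring F is planar and fully conjugated; 3 ring double bonds give 6 π electrons. That satisfies 4n+2 with n=1, so ring F is aromatic (pyridine).
Aromatic: B, C, D, F. Total: 4.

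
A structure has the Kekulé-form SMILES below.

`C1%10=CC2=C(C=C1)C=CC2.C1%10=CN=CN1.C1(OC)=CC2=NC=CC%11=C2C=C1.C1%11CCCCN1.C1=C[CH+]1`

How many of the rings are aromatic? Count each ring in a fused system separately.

5

The SMILES encodes a six-membered carbon ring with three alternating C=C double bonds, fused to a five-membered carbon ring containing one C=C double bond and one sp³ carbon; a five-membered ring with nitrogens at positions 1 and 3 (one bearing H, one in a C=N bond) and two double bonds; two fused six-membered rings, each with three alternating double bonds; one ring is all carbon and the other has one ring nitrogen; a six-membered saturated ring of five carbons and one N–H nitrogen; a three-membered all-carbon ring bearing a positive charge on one carbon, with one C=C double bond.
The 6-membered ring is planar and fully conjugated; 3 ring double bonds give 6 π electrons. 6 = 4(1)+2, so it is aromatic (benzene ring).
The 5-membered ring has one sp³ carbon, so it is not fully conjugated — not aromatic (cyclopentene ring).
The 5-membered ring with two nitrogens (one N–H, one =N–) is fully conjugated (every ring atom contributes a p orbital); 2 ring double bonds (4 π electrons) plus a heteroatom lone pair (2) give 6 π electrons. 6 = 4(1)+2, so it is aromatic (imidazole).
The fused 6/6-membered bicyclic (with one nitrogen) is a single π system with 10 sp² atoms and 10 π electrons from ring double bonds. 10 = 4(2)+2, so the system is aromatic and both rings count as aromatic (quinoline).
The 6-membered ring with one N–H has only sp³ atoms, so it is not fully conjugated — not aromatic (piperidine).
The 3-membered ring is fully conjugated (every ring atom contributes a p orbital); 1 ring double bond (2 π electrons) plus the carbocation's empty p orbital (0, but keeps the ring conjugated) give 2 π electrons. 2 = 4(0)+2, so it is aromatic (cyclopropenyl cation).
5 of the 7 rings are aromatic. Total: 5.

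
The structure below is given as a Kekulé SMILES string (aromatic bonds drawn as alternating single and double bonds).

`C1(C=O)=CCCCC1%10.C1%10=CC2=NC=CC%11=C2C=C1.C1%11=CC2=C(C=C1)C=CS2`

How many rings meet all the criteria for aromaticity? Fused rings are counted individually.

The SMILES encodes a six-membered carbon ring with one C=C double bond; two fused six-membered rings, each with three alternating double bonds; one ring is all carbon and the other has one ring nitrogen; a six-membered carbon ring with three alternating C=C double bonds, fused to a five-membered ring containing one sulfur and two C=C double bonds.
The 6-membered ring has four sp³ carbons, so it is not fully conjugated — not aromatic (cyclohexene).
The fused 6/6-membered bicyclic (with one nitrogen) is a single π system with 10 sp² atoms and 10 π electrons from ring double bonds. 10 = 4(2)+2, so the system is aromatic and both rings count as aromatic (quinoline).
The fused 6/5-membered bicyclic (with one sulfur) is a single π system with 9 sp² atoms and 10 π electrons from ring double bonds plus a heteroatom lone pair. 10 = 4(2)+2, so the system is aromatic and both rings count as aromatic (benzothiophene).
4 of the 5 rings are aromatic. Total: 4.

4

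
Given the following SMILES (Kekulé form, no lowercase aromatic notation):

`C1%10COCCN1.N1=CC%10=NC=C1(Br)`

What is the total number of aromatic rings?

1

The SMILES encodes a six-membered saturated ring with an oxygen and an N–H nitrogen at positions 1 and 4; a six-membered ring with nitrogens at positions 1 and 4 and three alternating double bonds.
The 6-membered ring with one oxygen and one N–H (1,4) has only sp³ atoms, so it is not fully conjugated — not aromatic (morpholine).
The 6-membered ring with two nitrogens (1,4) is planar and fully conjugated; 3 ring double bonds give 6 π electrons. Since 6 = 4n+2 (n=1), it is aromatic (pyrazine).
1 of the 2 rings is aromatic. Total: 1.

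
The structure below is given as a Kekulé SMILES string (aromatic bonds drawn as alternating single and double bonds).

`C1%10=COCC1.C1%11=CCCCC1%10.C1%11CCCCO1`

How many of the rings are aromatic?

The SMILES encodes a five-membered ring of four carbons and one oxygen, with one C=C double bond and two sp³ carbons; a six-membered carbon ring with one C=C double bond; a six-membered saturated ring of five carbons and one oxygen.
The 5-membered ring with one oxygen has two sp³ carbons, so it is not fully conjugated — not aromatic (2,3-dihydrofuran).
The 6-membered ring has four sp³ carbons, so it is not fully conjugated — not aromatic (cyclohexene).
The 6-membered ring with one oxygen has only sp³ atoms, so it is not fully conjugated — not aromatic (tetrahydropyran).
None of the rings are aromatic. Total: 0.

0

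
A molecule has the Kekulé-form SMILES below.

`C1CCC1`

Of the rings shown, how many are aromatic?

The SMILES encodes a four-membered saturated carbon ring.
The 4-membered ring has only sp³ atoms, so it is not fully conjugated — not aromatic (cyclobutane).

0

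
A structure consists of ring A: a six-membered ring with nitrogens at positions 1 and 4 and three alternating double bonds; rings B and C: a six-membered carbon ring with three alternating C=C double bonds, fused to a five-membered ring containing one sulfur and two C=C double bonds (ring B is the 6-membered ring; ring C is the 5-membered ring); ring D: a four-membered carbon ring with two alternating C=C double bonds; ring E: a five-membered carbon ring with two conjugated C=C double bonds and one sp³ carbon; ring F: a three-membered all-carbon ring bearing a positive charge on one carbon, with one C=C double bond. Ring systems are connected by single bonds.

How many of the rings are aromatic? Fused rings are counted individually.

4

Ring A is planar and fully conjugated; 3 ring double bonds give 6 π electrons. Since 6 = 4n+2 (n=1), ring A is aromatic (pyrazine).
Rings B and C form a fused bicyclic system (with one sulfur) with 9 sp² atoms and 10 π electrons from ring double bonds plus a heteroatom lone pair. 10 = 4(2)+2, so the system is aromatic and both rings count as aromatic (benzothiophene).
Ring D has only sp² ring atoms; a planar conformation would have a fully conjugated π system of 4 electrons. But 4 = 4(1), which is 4n not 4n+2, so ring D is not aromatic (cyclobutadiene) — cyclobutadiene is antiaromatic and distorts to a rectangle.
Ring E has one sp³ carbon, so it is not fully conjugated — not aromatic (cyclopentadiene).
Ring F is planar and fully conjugated; 1 ring double bond (2 π electrons) plus the carbocation's empty p orbital (0, but keeps the ring conjugated) give 2 π electrons. That satisfies 4n+2 with n=0, so ring F is aromatic (cyclopropenyl cation).
Aromatic: A, B, C, F. Total: 4.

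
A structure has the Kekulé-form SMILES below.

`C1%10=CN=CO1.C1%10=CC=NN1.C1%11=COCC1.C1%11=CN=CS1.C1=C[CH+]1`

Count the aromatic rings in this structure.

The SMILES encodes a five-membered ring with an oxygen at position 1 and a nitrogen at position 3 (in a C=N bond), with two double bonds; a five-membered ring with two adjacent nitrogens (one bearing H, one in a double bond) and two double bonds; a five-membered ring of four carbons and one oxygen, with one C=C double bond and two sp³ carbons; a five-membered ring with a sulfur at position 1 and a nitrogen at position 3 (in a C=N bond), with two double bonds; a three-membered all-carbon ring bearing a positive charge on one carbon, with one C=C double bond.
The 5-membered ring with one oxygen and one =N– is fully conjugated (every ring atom contributes a p orbital); 2 ring double bonds (4 π electrons) plus a heteroatom lone pair (2) give 6 π electrons. Since 6 = 4n+2 (n=1), it is aromatic (oxazole).
The 5-membered ring with two adjacent nitrogens (one N–H, one =N–) has a continuous p-orbital overlap around the ring; 2 ring double bonds (4 π electrons) plus a heteroatom lone pair (2) give 6 π electrons. That satisfies 4n+2 with n=1, so it is aromatic (pyrazole).
The 5-membered ring with one oxygen has two sp³ carbons, so it is not fully conjugated — not aromatic (2,3-dihydrofuran).
The 5-membered ring with one sulfur and one =N– is planar and fully conjugated; 2 ring double bonds (4 π electrons) plus a heteroatom lone pair (2) give 6 π electrons. 6 = 4(1)+2, so it is aromatic (thiazole).
The 3-membered ring is fully conjugated (every ring atom contributes a p orbital); 1 ring double bond (2 π electrons) plus the carbocation's empty p orbital (0, but keeps the ring conjugated) give 2 π electrons. Since 2 = 4n+2 (n=0), it is aromatic (cyclopropenyl cation).
4 of the 5 rings are aromatic. Total: 4.

4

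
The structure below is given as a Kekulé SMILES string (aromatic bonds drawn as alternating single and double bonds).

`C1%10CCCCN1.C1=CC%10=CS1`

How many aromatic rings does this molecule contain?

The SMILES encodes a six-membered saturated ring of five carbons and one N–H nitrogen; a five-membered ring of four carbons and one sulfur, with two C=C double bonds.
The 6-membered ring with one N–H has only sp³ atoms, so it is not fully conjugated — not aromatic (piperidine).
The 5-membered ring with one sulfur is planar and fully conjugated; 2 ring double bonds (4 π electrons) plus a heteroatom lone pair (2) give 6 π electrons. Since 6 = 4n+2 (n=1), it is aromatic (thiophene).
1 of the 2 rings is aromatic. Total: 1.

1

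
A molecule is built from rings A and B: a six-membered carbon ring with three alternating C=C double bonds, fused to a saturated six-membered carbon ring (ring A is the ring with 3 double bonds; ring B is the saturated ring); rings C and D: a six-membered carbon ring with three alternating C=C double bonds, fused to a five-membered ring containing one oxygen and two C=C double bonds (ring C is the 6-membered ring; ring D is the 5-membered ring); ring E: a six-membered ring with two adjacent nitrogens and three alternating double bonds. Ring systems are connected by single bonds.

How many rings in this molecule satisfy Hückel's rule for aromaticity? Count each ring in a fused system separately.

4

Ring A has a continuous p-orbital overlap around the ring; 3 ring double bonds give 6 π electrons. 6 = 4(1)+2, so ring A is aromatic (benzene ring).
Ring B has four sp³ carbons, so it is not fully conjugated — not aromatic (cyclohexane ring).
Rings C and D form a fused bicyclic system (with one oxygen) with 9 sp² atoms and 10 π electrons from ring double bonds plus a heteroatom lone pair. 10 = 4(2)+2, so the system is aromatic and both rings count as aromatic (benzofuran).
Ring E is planar and fully conjugated; 3 ring double bonds give 6 π electrons. That satisfies 4n+2 with n=1, so ring E is aromatic (pyridazine).
Aromatic: A, C, D, E. Total: 4.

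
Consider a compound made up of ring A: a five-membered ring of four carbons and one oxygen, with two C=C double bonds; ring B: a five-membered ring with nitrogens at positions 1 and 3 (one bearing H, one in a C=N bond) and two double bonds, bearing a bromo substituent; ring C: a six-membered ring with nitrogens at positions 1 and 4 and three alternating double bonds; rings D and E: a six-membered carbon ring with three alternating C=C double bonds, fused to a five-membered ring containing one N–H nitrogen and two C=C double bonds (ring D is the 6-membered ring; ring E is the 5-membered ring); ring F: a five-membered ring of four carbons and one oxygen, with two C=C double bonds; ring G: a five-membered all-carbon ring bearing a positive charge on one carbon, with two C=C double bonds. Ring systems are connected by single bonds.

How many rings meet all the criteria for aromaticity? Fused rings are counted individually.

Ring A is planar and fully conjugated; 2 ring double bonds (4 π electrons) plus a heteroatom lone pair (2) give 6 π electrons. Since 6 = 4n+2 (n=1), ring A is aromatic (furan).
Ring B has a continuous p-orbital overlap around the ring; 2 ring double bonds (4 π electrons) plus a heteroatom lone pair (2) give 6 π electrons. That satisfies 4n+2 with n=1, so ring B is aromatic (imidazole).
Ring C is fully conjugated (every ring atom contributes a p orbital); 3 ring double bonds give 6 π electrons. Since 6 = 4n+2 (n=1), ring C is aromatic (pyrazine).
Rings D and E form a fused bicyclic system (with one N–H) with 9 sp² atoms and 10 π electrons from ring double bonds plus a heteroatom lone pair. 10 = 4(2)+2, so the system is aromatic and both rings count as aromatic (indole).
Ring F is planar and fully conjugated; 2 ring double bonds (4 π electrons) plus a heteroatom lone pair (2) give 6 π electrons. That satisfies 4n+2 with n=1, so ring F is aromatic (furan).
Ring G has only sp² ring atoms; a planar conformation would have a fully conjugated π system of 4 electrons. But 4 = 4(1), which is 4n not 4n+2, so ring G is not aromatic (cyclopentadienyl cation).
Aromatic: A, B, C, D, E, F. Total: 6.

6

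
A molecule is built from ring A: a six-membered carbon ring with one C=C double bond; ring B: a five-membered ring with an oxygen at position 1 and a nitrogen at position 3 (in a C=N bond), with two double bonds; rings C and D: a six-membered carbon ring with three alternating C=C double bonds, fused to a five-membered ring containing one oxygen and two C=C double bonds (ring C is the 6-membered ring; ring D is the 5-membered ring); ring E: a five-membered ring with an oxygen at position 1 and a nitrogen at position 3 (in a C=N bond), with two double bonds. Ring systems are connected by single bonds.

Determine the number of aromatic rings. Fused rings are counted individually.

Ring A has four sp³ carbons, so it is not fully conjugated — not aromatic (cyclohexene).
Ring B has a continuous p-orbital overlap around the ring; 2 ring double bonds (4 π electrons) plus a heteroatom lone pair (2) give 6 π electrons. Since 6 = 4n+2 (n=1), ring B is aromatic (oxazole).
Rings C and D form a fused bicyclic system (with one oxygen) with 9 sp² atoms and 10 π electrons from ring double bonds plus a heteroatom lone pair. 10 = 4(2)+2, so the system is aromatic and both rings count as aromatic (benzofuran).
Ring E has a continuous p-orbital overlap around the ring; 2 ring double bonds (4 π electrons) plus a heteroatom lone pair (2) give 6 π electrons. Since 6 = 4n+2 (n=1), ring E is aromatic (oxazole).
Aromatic: B, C, D, E. Total: 4.

4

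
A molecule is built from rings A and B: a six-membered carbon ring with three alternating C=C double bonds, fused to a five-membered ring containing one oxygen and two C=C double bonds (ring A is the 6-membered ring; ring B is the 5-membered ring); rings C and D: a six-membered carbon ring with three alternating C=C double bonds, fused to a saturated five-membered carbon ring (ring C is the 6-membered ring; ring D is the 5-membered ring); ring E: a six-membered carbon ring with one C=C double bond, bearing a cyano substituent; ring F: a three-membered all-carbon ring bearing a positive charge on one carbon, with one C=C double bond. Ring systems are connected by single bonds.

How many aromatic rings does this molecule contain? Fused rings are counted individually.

4

Rings A and B form a fused bicyclic system (with one oxygen) with 9 sp² atoms and 10 π electrons from ring double bonds plus a heteroatom lone pair. 10 = 4(2)+2, so the system is aromatic and both rings count as aromatic (benzofuran).
Ring C is fully conjugated (every ring atom contributes a p orbital); 3 ring double bonds give 6 π electrons. 6 = 4(1)+2, so ring C is aromatic (benzene ring).
Ring D has three sp³ carbons, so it is not fully conjugated — not aromatic (cyclopentane ring).
Ring E has four sp³ carbons, so it is not fully conjugated — not aromatic (cyclohexene).
Ring F is fully conjugated (every ring atom contributes a p orbital); 1 ring double bond (2 π electrons) plus the carbocation's empty p orbital (0, but keeps the ring conjugated) give 2 π electrons. That satisfies 4n+2 with n=0, so ring F is aromatic (cyclopropenyl cation).
Aromatic: A, B, C, F. Total: 4.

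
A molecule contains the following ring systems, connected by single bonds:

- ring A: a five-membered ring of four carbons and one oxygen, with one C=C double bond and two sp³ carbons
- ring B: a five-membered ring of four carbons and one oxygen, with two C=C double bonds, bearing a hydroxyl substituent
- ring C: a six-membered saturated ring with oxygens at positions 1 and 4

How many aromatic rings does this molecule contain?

1

Ring A has two sp³ carbons, so it is not fully conjugated — not aromatic (2,3-dihydrofuran).
Ring B is planar and fully conjugated; 2 ring double bonds (4 π electrons) plus a heteroatom lone pair (2) give 6 π electrons. That satisfies 4n+2 with n=1, so ring B is aromatic (furan).
Ring C has only sp³ atoms, so it is not fully conjugated — not aromatic (1,4-dioxane).
Aromatic: B. Total: 1.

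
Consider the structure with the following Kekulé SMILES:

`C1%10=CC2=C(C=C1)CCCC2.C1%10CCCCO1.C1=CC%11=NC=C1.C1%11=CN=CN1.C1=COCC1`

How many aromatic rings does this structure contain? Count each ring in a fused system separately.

3

The SMILES encodes a six-membered carbon ring with three alternating C=C double bonds, fused to a saturated six-membered carbon ring; a six-membered saturated ring of five carbons and one oxygen; a six-membered ring of five carbons and one nitrogen with three alternating double bonds; a five-membered ring with nitrogens at positions 1 and 3 (one bearing H, one in a C=N bond) and two double bonds; a five-membered ring of four carbons and one oxygen, with one C=C double bond and two sp³ carbons.
The 6-membered ring is planar and fully conjugated; 3 ring double bonds give 6 π electrons. 6 = 4(1)+2, so it is aromatic (benzene ring).
The second 6-membered ring has four sp³ carbons, so it is not fully conjugated — not aromatic (cyclohexane ring).
The 6-membered ring with one oxygen has only sp³ atoms, so it is not fully conjugated — not aromatic (tetrahydropyran).
The 6-membered ring with one nitrogen has a continuous p-orbital overlap around the ring; 3 ring double bonds give 6 π electrons. Since 6 = 4n+2 (n=1), it is aromatic (pyridine).
The 5-membered ring with two nitrogens (one N–H, one =N–) is planar and fully conjugated; 2 ring double bonds (4 π electrons) plus a heteroatom lone pair (2) give 6 π electrons. Since 6 = 4n+2 (n=1), it is aromatic (imidazole).
The 5-membered ring with one oxygen has two sp³ carbons, so it is not fully conjugated — not aromatic (2,3-dihydrofuran).
3 of the 6 rings are aromatic. Total: 3.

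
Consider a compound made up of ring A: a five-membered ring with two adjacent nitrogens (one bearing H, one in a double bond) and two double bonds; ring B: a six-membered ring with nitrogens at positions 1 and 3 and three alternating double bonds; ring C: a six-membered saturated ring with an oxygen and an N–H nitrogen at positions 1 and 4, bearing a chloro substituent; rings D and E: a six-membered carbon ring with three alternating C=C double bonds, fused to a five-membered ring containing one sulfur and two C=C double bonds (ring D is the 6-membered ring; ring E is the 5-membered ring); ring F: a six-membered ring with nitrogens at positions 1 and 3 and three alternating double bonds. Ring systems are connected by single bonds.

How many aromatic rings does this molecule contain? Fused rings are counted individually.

Ring A is fully conjugated (every ring atom contributes a p orbital); 2 ring double bonds (4 π electrons) plus a heteroatom lone pair (2) give 6 π electrons. That satisfies 4n+2 with n=1, so ring A is aromatic (pyrazole).
Ring B is planar and fully conjugated; 3 ring double bonds give 6 π electrons. Since 6 = 4n+2 (n=1), ring B is aromatic (pyrimidine).
Ring C has only sp³ atoms, so it is not fully conjugated — not aromatic (morpholine).
Rings D and E form a fused bicyclic system (with one sulfur) with 9 sp² atoms and 10 π electrons from ring double bonds plus a heteroatom lone pair. 10 = 4(2)+2, so the system is aromatic and both rings count as aromatic (benzothiophene).
Ring F has a continuous p-orbital overlap around the ring; 3 ring double bonds give 6 π electrons. That satisfies 4n+2 with n=1, so ring F is aromatic (pyrimidine).
Aromatic: A, B, D, E, F. Total: 5.

5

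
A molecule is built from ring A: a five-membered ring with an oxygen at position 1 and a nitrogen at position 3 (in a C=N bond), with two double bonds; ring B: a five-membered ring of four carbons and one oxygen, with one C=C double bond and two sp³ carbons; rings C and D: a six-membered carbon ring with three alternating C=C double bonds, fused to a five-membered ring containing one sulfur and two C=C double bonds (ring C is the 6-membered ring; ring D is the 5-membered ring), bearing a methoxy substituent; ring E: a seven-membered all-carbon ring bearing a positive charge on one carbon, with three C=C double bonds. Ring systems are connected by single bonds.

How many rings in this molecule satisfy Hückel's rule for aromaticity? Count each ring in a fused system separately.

Ring A is planar and fully conjugated; 2 ring double bonds (4 π electrons) plus a heteroatom lone pair (2) give 6 π electrons. 6 = 4(1)+2, so ring A is aromatic (oxazole).
Ring B has two sp³ carbons, so it is not fully conjugated — not aromatic (2,3-dihydrofuran).
Rings C and D form a fused bicyclic system (with one sulfur) with 9 sp² atoms and 10 π electrons from ring double bonds plus a heteroatom lone pair. 10 = 4(2)+2, so the system is aromatic and both rings count as aromatic (benzothiophene).
Ring E is planar and fully conjugated; 3 ring double bonds (6 π electrons) plus the carbocation's empty p orbital (0, but keeps the ring conjugated) give 6 π electrons. That satisfies 4n+2 with n=1, so ring E is aromatic (tropylium cation).
Aromatic: A, C, D, E. Total: 4.

4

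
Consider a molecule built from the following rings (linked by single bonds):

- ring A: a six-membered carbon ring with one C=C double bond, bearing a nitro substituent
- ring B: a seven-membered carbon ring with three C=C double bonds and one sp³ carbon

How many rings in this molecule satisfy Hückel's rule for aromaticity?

Ring A has four sp³ carbons, so it is not fully conjugated — not aromatic (cyclohexene).
Ring B has one sp³ carbon, so it is not fully conjugated — not aromatic (cycloheptatriene).
No ring is aromatic. Total: 0.

0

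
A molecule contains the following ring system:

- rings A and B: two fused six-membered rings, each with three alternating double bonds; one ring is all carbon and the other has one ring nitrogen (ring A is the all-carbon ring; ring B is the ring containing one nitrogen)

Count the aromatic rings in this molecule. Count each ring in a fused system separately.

Rings A and B form a fused bicyclic system (with one nitrogen) with 10 sp² atoms and 10 π electrons from ring double bonds. 10 = 4(2)+2, so the system is aromatic and both rings count as aromatic (quinoline).
Aromatic: A, B. Total: 2.

2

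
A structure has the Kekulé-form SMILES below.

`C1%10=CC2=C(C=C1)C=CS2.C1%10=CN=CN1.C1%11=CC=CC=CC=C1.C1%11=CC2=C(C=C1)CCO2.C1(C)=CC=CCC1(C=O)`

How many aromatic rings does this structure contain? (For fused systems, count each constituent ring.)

4

The SMILES encodes a six-membered carbon ring with three alternating C=C double bonds, fused to a five-membered ring containing one sulfur and two C=C double bonds; a five-membered ring with nitrogens at positions 1 and 3 (one bearing H, one in a C=N bond) and two double bonds; an eight-membered carbon ring with four alternating C=C double bonds; a six-membered carbon ring with three alternating C=C double bonds, fused to a five-membered ring containing one oxygen and two sp³ carbons; a six-membered carbon ring with two conjugated C=C double bonds and two sp³ carbons.
The fused 6/5-membered bicyclic (with one sulfur) is a single π system with 9 sp² atoms and 10 π electrons from ring double bonds plus a heteroatom lone pair. 10 = 4(2)+2, so the system is aromatic and both rings count as aromatic (benzothiophene).
The 5-membered ring with two nitrogens (one N–H, one =N–) is planar and fully conjugated; 2 ring double bonds (4 π electrons) plus a heteroatom lone pair (2) give 6 π electrons. 6 = 4(1)+2, so it is aromatic (imidazole).
The 8-membered ring has only sp² ring atoms; a planar conformation would have a fully conjugated π system of 8 electrons. But 8 = 4(2), which is 4n not 4n+2, so it is not aromatic (cyclooctatetraene) — cyclooctatetraene distorts into a non-planar tub to avoid antiaromaticity.
The 6-membered ring is planar and fully conjugated; 3 ring double bonds give 6 π electrons. That satisfies 4n+2 with n=1, so it is aromatic (benzene ring).
The 5-membered ring with one oxygen has two sp³ carbons, so it is not fully conjugated — not aromatic (oxolane ring).
The second 6-membered ring has two sp³ carbons, so it is not fully conjugated — not aromatic (1,3-cyclohexadiene).
4 of the 7 rings are aromatic. Total: 4.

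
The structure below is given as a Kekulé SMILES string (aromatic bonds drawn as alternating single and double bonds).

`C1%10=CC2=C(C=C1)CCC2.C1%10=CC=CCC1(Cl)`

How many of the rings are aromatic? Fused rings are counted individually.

1

The SMILES encodes a six-membered carbon ring with three alternating C=C double bonds, fused to a saturated five-membered carbon ring; a six-membered carbon ring with two conjugated C=C double bonds and two sp³ carbons.
The 6-membered ring is fully conjugated (every ring atom contributes a p orbital); 3 ring double bonds give 6 π electrons. 6 = 4(1)+2, so it is aromatic (benzene ring).
The 5-membered ring has three sp³ carbons, so it is not fully conjugated — not aromatic (cyclopentane ring).
The second 6-membered ring has two sp³ carbons, so it is not fully conjugated — not aromatic (1,3-cyclohexadiene).
1 of the 3 rings is aromatic. Total: 1.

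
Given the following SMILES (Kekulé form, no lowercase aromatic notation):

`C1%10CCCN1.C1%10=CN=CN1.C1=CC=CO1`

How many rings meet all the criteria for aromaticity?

2

The SMILES encodes a five-membered saturated ring of four carbons and one N–H nitrogen; a five-membered ring with nitrogens at positions 1 and 3 (one bearing H, one in a C=N bond) and two double bonds; a five-membered ring of four carbons and one oxygen, with two C=C double bonds.
The 5-membered ring with one N–H has only sp³ atoms, so it is not fully conjugated — not aromatic (pyrrolidine).
The 5-membered ring with two nitrogens (one N–H, one =N–) has a continuous p-orbital overlap around the ring; 2 ring double bonds (4 π electrons) plus a heteroatom lone pair (2) give 6 π electrons. Since 6 = 4n+2 (n=1), it is aromatic (imidazole).
The 5-membered ring with one oxygen is fully conjugated (every ring atom contributes a p orbital); 2 ring double bonds (4 π electrons) plus a heteroatom lone pair (2) give 6 π electrons. That satisfies 4n+2 with n=1, so it is aromatic (furan).
2 of the 3 rings are aromatic. Total: 2.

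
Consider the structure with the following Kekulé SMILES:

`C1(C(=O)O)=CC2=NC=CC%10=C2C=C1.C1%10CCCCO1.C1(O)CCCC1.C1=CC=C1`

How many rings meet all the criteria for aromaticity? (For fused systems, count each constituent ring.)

The SMILES encodes two fused six-membered rings, each with three alternating double bonds; one ring is all carbon and the other has one ring nitrogen; a six-membered saturated ring of five carbons and one oxygen; a five-membered saturated carbon ring; a four-membered carbon ring with two alternating C=C double bonds.
The fused 6/6-membered bicyclic (with one nitrogen) is a single π system with 10 sp² atoms and 10 π electrons from ring double bonds. 10 = 4(2)+2, so the system is aromatic and both rings count as aromatic (quinoline).
The 6-membered ring with one oxygen has only sp³ atoms, so it is not fully conjugated — not aromatic (tetrahydropyran).
The 5-membered ring has only sp³ atoms, so it is not fully conjugated — not aromatic (cyclopentane).
The 4-membered ring has only sp² ring atoms; a planar conformation would have a fully conjugated π system of 4 electrons. But 4 = 4(1), which is 4n not 4n+2, so it is not aromatic (cyclobutadiene) — cyclobutadiene is antiaromatic and distorts to a rectangle.
2 of the 5 rings are aromatic. Total: 2.

2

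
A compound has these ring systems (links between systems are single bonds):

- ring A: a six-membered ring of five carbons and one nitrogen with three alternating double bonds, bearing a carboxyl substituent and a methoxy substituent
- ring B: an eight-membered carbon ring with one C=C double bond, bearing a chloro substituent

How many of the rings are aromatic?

Ring A is fully conjugated (every ring atom contributes a p orbital); 3 ring double bonds give 6 π electrons. That satisfies 4n+2 with n=1, so ring A is aromatic (pyridine).
Ring B has six sp³ carbons, so it is not fully conjugated — not aromatic (cyclooctene).
Aromatic: A. Total: 1.

1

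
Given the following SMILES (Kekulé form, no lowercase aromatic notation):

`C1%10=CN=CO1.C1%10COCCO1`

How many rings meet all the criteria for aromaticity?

The SMILES encodes a five-membered ring with an oxygen at position 1 and a nitrogen at position 3 (in a C=N bond), with two double bonds; a six-membered saturated ring with oxygens at positions 1 and 4.
The 5-membered ring with one oxygen and one =N– is fully conjugated (every ring atom contributes a p orbital); 2 ring double bonds (4 π electrons) plus a heteroatom lone pair (2) give 6 π electrons. That satisfies 4n+2 with n=1, so it is aromatic (oxazole).
The 6-membered ring with two oxygens (1,4) has only sp³ atoms, so it is not fully conjugated — not aromatic (1,4-dioxane).
1 of the 2 rings is aromatic. Total: 1.

1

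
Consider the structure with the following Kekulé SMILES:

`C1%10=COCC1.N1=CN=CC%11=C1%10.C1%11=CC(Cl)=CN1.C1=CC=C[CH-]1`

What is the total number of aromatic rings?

The SMILES encodes a five-membered ring of four carbons and one oxygen, with one C=C double bond and two sp³ carbons; a six-membered ring with nitrogens at positions 1 and 3 and three alternating double bonds; a five-membered ring of four carbons and one nitrogen bearing a hydrogen, with two C=C double bonds; a five-membered all-carbon ring bearing a negative charge on one carbon, with two C=C double bonds.
The 5-membered ring with one oxygen has two sp³ carbons, so it is not fully conjugated — not aromatic (2,3-dihydrofuran).
The 6-membered ring with two nitrogens (1,3) has a continuous p-orbital overlap around the ring; 3 ring double bonds give 6 π electrons. 6 = 4(1)+2, so it is aromatic (pyrimidine).
The 5-membered ring with one N–H is fully conjugated (every ring atom contributes a p orbital); 2 ring double bonds (4 π electrons) plus a heteroatom lone pair (2) give 6 π electrons. That satisfies 4n+2 with n=1, so it is aromatic (pyrrole).
The 5-membered ring is fully conjugated (every ring atom contributes a p orbital); 2 ring double bonds (4 π electrons) plus the carbanion lone pair (2) give 6 π electrons. 6 = 4(1)+2, so it is aromatic (cyclopentadienyl anion).
3 of the 4 rings are aromatic. Total: 3.

3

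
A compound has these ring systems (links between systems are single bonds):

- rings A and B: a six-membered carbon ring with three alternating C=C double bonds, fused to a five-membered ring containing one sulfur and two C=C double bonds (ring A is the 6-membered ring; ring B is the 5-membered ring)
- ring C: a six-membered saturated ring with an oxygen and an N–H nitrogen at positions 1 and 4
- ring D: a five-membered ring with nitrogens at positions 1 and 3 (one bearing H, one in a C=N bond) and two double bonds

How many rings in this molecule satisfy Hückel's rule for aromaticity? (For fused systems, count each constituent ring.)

3

Rings A and B form a fused bicyclic system (with one sulfur) with 9 sp² atoms and 10 π electrons from ring double bonds plus a heteroatom lone pair. 10 = 4(2)+2, so the system is aromatic and both rings count as aromatic (benzothiophene).
Ring C has only sp³ atoms, so it is not fully conjugated — not aromatic (morpholine).
Ring D is planar and fully conjugated; 2 ring double bonds (4 π electrons) plus a heteroatom lone pair (2) give 6 π electrons. That satisfies 4n+2 with n=1, so ring D is aromatic (imidazole).
Aromatic: A, B, D. Total: 3.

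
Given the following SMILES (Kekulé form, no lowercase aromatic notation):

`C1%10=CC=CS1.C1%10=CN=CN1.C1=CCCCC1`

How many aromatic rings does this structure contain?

2

The SMILES encodes a five-membered ring of four carbons and one sulfur, with two C=C double bonds; a five-membered ring with nitrogens at positions 1 and 3 (one bearing H, one in a C=N bond) and two double bonds; a six-membered carbon ring with one C=C double bond.
The 5-membered ring with one sulfur is planar and fully conjugated; 2 ring double bonds (4 π electrons) plus a heteroatom lone pair (2) give 6 π electrons. 6 = 4(1)+2, so it is aromatic (thiophene).
The 5-membered ring with two nitrogens (one N–H, one =N–) is planar and fully conjugated; 2 ring double bonds (4 π electrons) plus a heteroatom lone pair (2) give 6 π electrons. Since 6 = 4n+2 (n=1), it is aromatic (imidazole).
The 6-membered ring has four sp³ carbons, so it is not fully conjugated — not aromatic (cyclohexene).
2 of the 3 rings are aromatic. Total: 2.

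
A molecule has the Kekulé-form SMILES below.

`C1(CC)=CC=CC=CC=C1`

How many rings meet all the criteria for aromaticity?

0

The SMILES encodes an eight-membered carbon ring with four alternating C=C double bonds.
The 8-membered ring has only sp² ring atoms; a planar conformation would have a fully conjugated π system of 8 electrons. But 8 = 4(2), which is 4n not 4n+2, so it is not aromatic (cyclooctatetraene) — cyclooctatetraene distorts into a non-planar tub to avoid antiaromaticity.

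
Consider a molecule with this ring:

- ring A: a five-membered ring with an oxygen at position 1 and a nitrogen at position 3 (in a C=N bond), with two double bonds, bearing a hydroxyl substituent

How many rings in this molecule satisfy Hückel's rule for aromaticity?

Ring A is planar and fully conjugated; 2 ring double bonds (4 π electrons) plus a heteroatom lone pair (2) give 6 π electrons. 6 = 4(1)+2, so ring A is aromatic (oxazole).

1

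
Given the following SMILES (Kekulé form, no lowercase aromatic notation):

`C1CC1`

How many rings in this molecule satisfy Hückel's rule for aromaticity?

0

The SMILES encodes a three-membered saturated carbon ring.
The 3-membered ring has only sp³ atoms, so it is not fully conjugated — not aromatic (cyclopropane).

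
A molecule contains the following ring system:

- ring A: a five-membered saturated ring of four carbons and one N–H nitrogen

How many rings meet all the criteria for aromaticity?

Ring A has only sp³ atoms, so it is not fully conjugated — not aromatic (pyrrolidine).

0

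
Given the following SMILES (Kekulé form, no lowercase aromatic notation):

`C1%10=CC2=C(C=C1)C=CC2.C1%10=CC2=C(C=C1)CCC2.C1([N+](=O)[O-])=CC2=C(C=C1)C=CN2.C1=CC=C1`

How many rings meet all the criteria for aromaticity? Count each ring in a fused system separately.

4

The SMILES encodes a six-membered carbon ring with three alternating C=C double bonds, fused to a five-membered carbon ring containing one C=C double bond and one sp³ carbon; a six-membered carbon ring with three alternating C=C double bonds, fused to a saturated five-membered carbon ring; a six-membered carbon ring with three alternating C=C double bonds, fused to a five-membered ring containing one N–H nitrogen and two C=C double bonds; a four-membered carbon ring with two alternating C=C double bonds.
The 6-membered ring is fully conjugated (every ring atom contributes a p orbital); 3 ring double bonds give 6 π electrons. That satisfies 4n+2 with n=1, so it is aromatic (benzene ring).
The 5-membered ring has one sp³ carbon, so it is not fully conjugated — not aromatic (cyclopentene ring).
The second 6-membered ring has a continuous p-orbital overlap around the ring; 3 ring double bonds give 6 π electrons. That satisfies 4n+2 with n=1, so it is aromatic (benzene ring).
The second 5-membered ring has three sp³ carbons, so it is not fully conjugated — not aromatic (cyclopentane ring).
The fused 6/5-membered bicyclic (with one N–H) is a single π system with 9 sp² atoms and 10 π electrons from ring double bonds plus a heteroatom lone pair. 10 = 4(2)+2, so the system is aromatic and both rings count as aromatic (indole).
The 4-membered ring has only sp² ring atoms; a planar conformation would have a fully conjugated π system of 4 electrons. But 4 = 4(1), which is 4n not 4n+2, so it is not aromatic (cyclobutadiene) — cyclobutadiene is antiaromatic and distorts to a rectangle.
4 of the 7 rings are aromatic. Total: 4.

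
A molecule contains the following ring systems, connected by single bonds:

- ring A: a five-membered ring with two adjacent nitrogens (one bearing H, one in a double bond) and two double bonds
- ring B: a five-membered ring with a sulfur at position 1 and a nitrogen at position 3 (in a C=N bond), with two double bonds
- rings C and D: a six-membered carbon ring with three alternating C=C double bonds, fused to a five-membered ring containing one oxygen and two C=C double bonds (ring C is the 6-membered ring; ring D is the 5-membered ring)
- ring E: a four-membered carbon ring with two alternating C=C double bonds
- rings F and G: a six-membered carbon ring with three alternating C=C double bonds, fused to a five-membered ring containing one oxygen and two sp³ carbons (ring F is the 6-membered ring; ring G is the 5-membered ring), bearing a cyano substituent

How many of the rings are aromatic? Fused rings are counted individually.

5

Ring A has a continuous p-orbital overlap around the ring; 2 ring double bonds (4 π electrons) plus a heteroatom lone pair (2) give 6 π electrons. That satisfies 4n+2 with n=1, so ring A is aromatic (pyrazole).
Ring B has a continuous p-orbital overlap around the ring; 2 ring double bonds (4 π electrons) plus a heteroatom lone pair (2) give 6 π electrons. That satisfies 4n+2 with n=1, so ring B is aromatic (thiazole).
Rings C and D form a fused bicyclic system (with one oxygen) with 9 sp² atoms and 10 π electrons from ring double bonds plus a heteroatom lone pair. 10 = 4(2)+2, so the system is aromatic and both rings count as aromatic (benzofuran).
Ring E has only sp² ring atoms; a planar conformation would have a fully conjugated π system of 4 electrons. But 4 = 4(1), which is 4n not 4n+2, so ring E is not aromatic (cyclobutadiene) — cyclobutadiene is antiaromatic and distorts to a rectangle.
Ring F is fully conjugated (every ring atom contributes a p orbital); 3 ring double bonds give 6 π electrons. Since 6 = 4n+2 (n=1), ring F is aromatic (benzene ring).
Ring G has two sp³ carbons, so it is not fully conjugated — not aromatic (oxolane ring).
Aromatic: A, B, C, D, F. Total: 5.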